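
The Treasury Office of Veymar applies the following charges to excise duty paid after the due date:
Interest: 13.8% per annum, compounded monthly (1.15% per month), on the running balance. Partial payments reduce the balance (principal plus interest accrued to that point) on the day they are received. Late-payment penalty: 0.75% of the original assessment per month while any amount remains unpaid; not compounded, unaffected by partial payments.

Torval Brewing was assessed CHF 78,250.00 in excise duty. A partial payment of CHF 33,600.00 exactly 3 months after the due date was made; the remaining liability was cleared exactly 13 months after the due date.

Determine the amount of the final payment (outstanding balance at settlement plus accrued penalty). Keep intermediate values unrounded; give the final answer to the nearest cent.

Balance at month 3: CHF 78,250.0000 × (1 + 0.0115)^3 = CHF 80,980.7897…
After CHF 33,600.00 payment: CHF 80,980.7897… − CHF 33,600.00 = CHF 47,380.7897…
Balance at month 13: CHF 47,380.7897… × (1 + 0.0115)^10 = CHF 53,120.3791…
Penalty: 13 × 0.75% × CHF 78,250.00 = CHF 7,629.38…
Final settlement = outstanding balance + penalty = CHF 53,120.3791… + CHF 7,629.38… = CHF 60,749.75

CHF 60,749.75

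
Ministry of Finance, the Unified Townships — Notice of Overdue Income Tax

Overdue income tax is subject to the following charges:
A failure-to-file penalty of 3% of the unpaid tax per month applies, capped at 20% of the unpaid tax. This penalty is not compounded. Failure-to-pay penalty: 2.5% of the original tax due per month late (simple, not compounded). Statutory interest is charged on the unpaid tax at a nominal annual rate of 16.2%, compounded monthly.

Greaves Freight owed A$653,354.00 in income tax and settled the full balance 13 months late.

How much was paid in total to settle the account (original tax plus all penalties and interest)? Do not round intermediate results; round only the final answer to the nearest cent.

Failure-to-file: 13 × 3% × A$653,354.00 = A$254,808.06, capped at 20% × A$653,354.00 = A$130,670.80
Failure-to-pay penalty = 2.5% × A$653,354.00 × 13 mo = A$212,340.05
Interest (16.2%/yr ÷ 12 = 1.35%/month): A$653,354.00 × ((1 + 0.0135)^13 − 1) = A$124,427.0249…
Total = A$653,354.00 + A$343,010.8500 + A$124,427.0249… = A$1,120,791.87

A$1,120,791.87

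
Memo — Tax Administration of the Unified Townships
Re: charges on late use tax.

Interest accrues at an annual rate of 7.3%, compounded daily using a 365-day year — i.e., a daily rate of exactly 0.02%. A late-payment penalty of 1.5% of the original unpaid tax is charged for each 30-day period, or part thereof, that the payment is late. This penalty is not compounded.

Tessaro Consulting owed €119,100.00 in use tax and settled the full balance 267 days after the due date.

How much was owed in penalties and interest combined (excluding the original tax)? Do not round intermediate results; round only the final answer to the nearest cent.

€22,610.64

Penalty periods: ⌈267/30⌉ = 9; penalty = 9 × 1.5% × €119,100.00 = €16,078.50
Interest: €119,100.00 × ((1 + 0.0002)^267 − 1) = €119,100.00 × 0.05484587… = €6,532.1430…
Penalties + interest = €16,078.5000 + €6,532.1430… = €22,610.64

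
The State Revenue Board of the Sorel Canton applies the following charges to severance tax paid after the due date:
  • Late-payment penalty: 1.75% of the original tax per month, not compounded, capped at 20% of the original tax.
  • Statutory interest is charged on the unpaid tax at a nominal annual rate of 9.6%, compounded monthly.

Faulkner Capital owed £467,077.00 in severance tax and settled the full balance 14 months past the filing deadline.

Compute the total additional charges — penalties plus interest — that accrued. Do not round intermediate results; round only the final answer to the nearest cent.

Penalty (uncapped): 14 × 1.75% × £467,077.00 = £114,433.87…; cap = 20% × £467,077.00 = £93,415.40 → penalty = £93,415.40
Interest (9.6%/yr ÷ 12 = 0.8%/month): £467,077.00 × ((1 + 0.008)^14 − 1) = £55,121.8747…
Penalties + interest = £93,415.4000 + £55,121.8747… = £148,537.27

£148,537.27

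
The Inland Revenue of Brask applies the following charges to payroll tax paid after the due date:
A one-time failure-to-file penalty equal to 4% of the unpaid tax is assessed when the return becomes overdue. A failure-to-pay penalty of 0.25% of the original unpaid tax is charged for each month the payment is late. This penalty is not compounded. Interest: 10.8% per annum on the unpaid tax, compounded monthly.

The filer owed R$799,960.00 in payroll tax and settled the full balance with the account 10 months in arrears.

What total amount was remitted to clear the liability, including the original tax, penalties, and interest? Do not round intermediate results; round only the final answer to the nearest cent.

Failure-to-file penalty: 4% × R$799,960.00 = R$31,998.40
Failure-to-pay penalty = 0.25% × R$799,960.00 × 10 mo = R$19,999.00
Interest (10.8%/yr ÷ 12 = 0.9%/month): R$799,960.00 × ((1 + 0.009)^10 − 1) = R$74,983.3489…
Total = R$799,960.00 + R$51,997.4000 + R$74,983.3489… = R$926,940.75

R$926,940.75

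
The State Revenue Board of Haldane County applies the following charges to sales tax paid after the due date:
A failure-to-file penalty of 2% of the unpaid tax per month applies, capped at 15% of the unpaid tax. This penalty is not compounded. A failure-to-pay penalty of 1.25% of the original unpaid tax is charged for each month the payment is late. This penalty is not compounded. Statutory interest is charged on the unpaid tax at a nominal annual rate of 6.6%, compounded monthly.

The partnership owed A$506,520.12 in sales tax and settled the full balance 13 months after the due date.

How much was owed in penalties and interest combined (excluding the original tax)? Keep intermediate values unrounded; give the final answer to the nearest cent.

A$195,723.30

Failure-to-file: 13 × 2% × A$506,520.12 = A$131,695.23…, capped at 15% × A$506,520.12 = A$75,978.02…
Failure-to-pay penalty: 13 × 1.25% × A$506,520.12 = A$82,309.52…
Interest (6.6%/yr ÷ 12 = 0.55%/month): A$506,520.12 × ((1 + 0.0055)^13 − 1) = A$37,435.7594…
Penalties + interest = A$158,287.5375 + A$37,435.7594… = A$195,723.30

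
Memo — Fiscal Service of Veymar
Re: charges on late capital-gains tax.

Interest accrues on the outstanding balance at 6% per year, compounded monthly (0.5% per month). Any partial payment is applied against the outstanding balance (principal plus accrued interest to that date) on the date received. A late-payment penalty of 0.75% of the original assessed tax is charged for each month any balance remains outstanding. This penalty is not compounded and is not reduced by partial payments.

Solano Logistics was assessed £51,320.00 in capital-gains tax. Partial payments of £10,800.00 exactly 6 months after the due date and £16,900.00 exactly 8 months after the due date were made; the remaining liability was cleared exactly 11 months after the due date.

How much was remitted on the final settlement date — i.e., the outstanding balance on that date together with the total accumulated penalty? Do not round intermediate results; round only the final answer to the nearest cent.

£30,220.65

Balance at month 6: £51,320.0000 × (1 + 0.005)^6 = £52,878.9738…
After £10,800.00 payment: £52,878.9738… − £10,800.00 = £42,078.9738…
Balance at month 8: £42,078.9738… × (1 + 0.005)^2 = £42,500.8155…
After £16,900.00 payment: £42,500.8155… − £16,900.00 = £25,600.8155…
Balance at month 11: £25,600.8155… × (1 + 0.005)^3 = £25,986.7510…
Penalty: 11 × 0.75% × £51,320.00 = £4,233.90
Final settlement = outstanding balance + penalty = £25,986.7510… + £4,233.90 = £30,220.65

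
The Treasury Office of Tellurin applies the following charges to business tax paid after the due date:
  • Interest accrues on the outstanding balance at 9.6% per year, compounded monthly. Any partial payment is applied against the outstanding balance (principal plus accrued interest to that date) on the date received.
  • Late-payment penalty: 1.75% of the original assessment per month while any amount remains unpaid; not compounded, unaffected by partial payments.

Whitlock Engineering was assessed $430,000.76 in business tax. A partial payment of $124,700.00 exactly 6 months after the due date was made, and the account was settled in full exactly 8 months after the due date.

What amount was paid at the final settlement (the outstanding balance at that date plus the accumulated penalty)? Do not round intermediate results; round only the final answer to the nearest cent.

$391,800.75

Monthly rate = 9.6% ÷ 12 = 0.8%
Balance at month 6: $430,000.7600 × (1 + 0.008)^6 = $451,058.0269…
After $124,700.00 payment: $451,058.0269… − $124,700.00 = $326,358.0269…
Balance at month 8: $326,358.0269… × (1 + 0.008)^2 = $331,600.6423…
Penalty: 8 × 1.75% × $430,000.76 = $60,200.11…
Final settlement = outstanding balance + penalty = $331,600.6423… + $60,200.11… = $391,800.75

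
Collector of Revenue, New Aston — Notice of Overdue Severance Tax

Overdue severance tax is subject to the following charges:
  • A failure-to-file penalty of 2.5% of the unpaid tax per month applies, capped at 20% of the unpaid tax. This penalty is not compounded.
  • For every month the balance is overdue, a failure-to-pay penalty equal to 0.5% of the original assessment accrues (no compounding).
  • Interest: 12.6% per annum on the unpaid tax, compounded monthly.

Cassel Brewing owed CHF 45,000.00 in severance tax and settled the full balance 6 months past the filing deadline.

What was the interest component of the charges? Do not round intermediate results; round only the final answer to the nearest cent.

Interest (12.6%/yr ÷ 12 = 1.05%/month): CHF 45,000.00 × ((1 + 0.0105)^6 − 1) = CHF 2,910.4689…

CHF 2,910.47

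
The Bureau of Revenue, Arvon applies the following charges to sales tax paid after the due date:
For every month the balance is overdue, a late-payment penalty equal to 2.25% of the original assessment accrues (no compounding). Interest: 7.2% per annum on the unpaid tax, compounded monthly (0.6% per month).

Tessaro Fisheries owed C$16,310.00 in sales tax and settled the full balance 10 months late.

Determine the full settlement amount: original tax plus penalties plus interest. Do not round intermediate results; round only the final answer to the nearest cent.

C$20,985.20

Late-payment penalty: 10 × 2.25% × C$16,310.00 = C$3,669.75
Interest: C$16,310.00 × ((1 + 0.006)^10 − 1) = C$16,310.00 × 0.0616462… = C$1,005.4494…
Total = C$16,310.00 + C$3,669.7500 + C$1,005.4494… = C$20,985.20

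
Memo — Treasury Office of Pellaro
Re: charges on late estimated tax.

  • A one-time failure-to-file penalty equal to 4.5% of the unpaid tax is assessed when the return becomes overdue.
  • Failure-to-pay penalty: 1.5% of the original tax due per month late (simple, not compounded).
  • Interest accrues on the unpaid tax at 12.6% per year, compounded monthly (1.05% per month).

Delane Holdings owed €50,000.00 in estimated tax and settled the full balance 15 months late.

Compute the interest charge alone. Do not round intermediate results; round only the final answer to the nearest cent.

€8,481.00

Interest: €50,000.00 × ((1 + 0.0105)^15 − 1) = €50,000.00 × 0.1696200… = €8,480.9976…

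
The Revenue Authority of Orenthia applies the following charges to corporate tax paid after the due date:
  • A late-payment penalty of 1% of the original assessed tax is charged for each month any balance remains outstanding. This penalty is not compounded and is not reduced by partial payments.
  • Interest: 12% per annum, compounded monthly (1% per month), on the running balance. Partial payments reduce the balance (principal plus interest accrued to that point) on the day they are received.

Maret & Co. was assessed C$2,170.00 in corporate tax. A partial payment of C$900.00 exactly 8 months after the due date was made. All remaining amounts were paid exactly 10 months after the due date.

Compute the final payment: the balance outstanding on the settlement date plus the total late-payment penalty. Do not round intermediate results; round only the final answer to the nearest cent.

C$1,695.94

Balance at month 8: C$2,170.0000 × (1 + 0.01)^8 = C$2,349.7991…
After C$900.00 payment: C$2,349.7991… − C$900.00 = C$1,449.7991…
Balance at month 10: C$1,449.7991… × (1 + 0.01)^2 = C$1,478.9400…
Penalty: 10 × 1% × C$2,170.00 = C$217.00
Final settlement = outstanding balance + penalty = C$1,478.9400… + C$217.00 = C$1,695.94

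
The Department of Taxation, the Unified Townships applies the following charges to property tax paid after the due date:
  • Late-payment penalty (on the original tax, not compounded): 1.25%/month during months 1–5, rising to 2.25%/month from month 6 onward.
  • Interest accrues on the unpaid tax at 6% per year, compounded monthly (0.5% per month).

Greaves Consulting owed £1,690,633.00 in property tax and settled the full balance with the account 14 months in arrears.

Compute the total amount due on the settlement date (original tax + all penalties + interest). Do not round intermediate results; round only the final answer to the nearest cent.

Penalty, months 1–5: 5 × 1.25% × £1,690,633.00 = £105,664.56…
Penalty, months 6–14: 9 × 2.25% × £1,690,633.00 = £342,353.18…
Interest: £1,690,633.00 × ((1 + 0.005)^14 − 1) = £1,690,633.00 × 0.0723211… = £122,268.4922…
Total = £1,690,633.00 + £448,017.7450 + £122,268.4922… = £2,260,919.24

£2,260,919.24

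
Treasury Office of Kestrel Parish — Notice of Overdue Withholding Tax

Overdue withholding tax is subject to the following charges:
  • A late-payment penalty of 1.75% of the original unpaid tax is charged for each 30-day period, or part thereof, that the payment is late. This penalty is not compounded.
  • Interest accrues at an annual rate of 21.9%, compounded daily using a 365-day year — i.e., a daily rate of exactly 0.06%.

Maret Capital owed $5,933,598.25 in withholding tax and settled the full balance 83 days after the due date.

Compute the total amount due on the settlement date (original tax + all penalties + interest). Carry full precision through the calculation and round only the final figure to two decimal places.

Penalty periods: ⌈83/30⌉ = 3; penalty = 3 × 1.75% × $5,933,598.25 = $311,513.91…
Interest: $5,933,598.25 × ((1 + 0.0006)^83 − 1) = $5,933,598.25 × 0.05104517… = $302,881.5120…
Total = $5,933,598.25 + $311,513.9081… + $302,881.5120… = $6,547,993.67

$6,547,993.67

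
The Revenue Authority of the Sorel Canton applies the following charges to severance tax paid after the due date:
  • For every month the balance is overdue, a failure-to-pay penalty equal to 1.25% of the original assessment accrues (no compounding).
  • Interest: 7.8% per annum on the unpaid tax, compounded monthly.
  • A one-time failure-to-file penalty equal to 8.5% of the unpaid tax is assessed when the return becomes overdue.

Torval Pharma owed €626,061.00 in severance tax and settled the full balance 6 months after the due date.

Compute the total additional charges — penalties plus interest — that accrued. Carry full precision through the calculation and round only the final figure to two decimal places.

Failure-to-file penalty: 8.5% × €626,061.00 = €53,215.19…
Failure-to-pay penalty: 6 × 1.25% × €626,061.00 = €46,954.58…
Interest (7.8%/yr ÷ 12 = 0.65%/month): €626,061.00 × ((1 + 0.0065)^6 − 1) = €24,816.6006…
Penalties + interest = €100,169.7600 + €24,816.6006… = €124,986.36

€124,986.36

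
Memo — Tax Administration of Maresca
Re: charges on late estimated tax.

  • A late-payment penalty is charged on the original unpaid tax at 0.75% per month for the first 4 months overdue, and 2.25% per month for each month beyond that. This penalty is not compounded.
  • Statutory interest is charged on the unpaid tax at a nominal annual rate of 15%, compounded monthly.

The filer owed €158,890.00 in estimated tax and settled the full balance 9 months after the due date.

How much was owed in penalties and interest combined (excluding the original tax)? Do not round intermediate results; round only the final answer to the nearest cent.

Penalty, months 1–4: 4 × 0.75% × €158,890.00 = €4,766.70
Penalty, months 5–9: 5 × 2.25% × €158,890.00 = €17,875.13…
Interest (15%/yr ÷ 12 = 1.25%/month): €158,890.00 × ((1 + 0.0125)^9 − 1) = €18,795.4441…
Penalties + interest = €22,641.8250 + €18,795.4441… = €41,437.27

€41,437.27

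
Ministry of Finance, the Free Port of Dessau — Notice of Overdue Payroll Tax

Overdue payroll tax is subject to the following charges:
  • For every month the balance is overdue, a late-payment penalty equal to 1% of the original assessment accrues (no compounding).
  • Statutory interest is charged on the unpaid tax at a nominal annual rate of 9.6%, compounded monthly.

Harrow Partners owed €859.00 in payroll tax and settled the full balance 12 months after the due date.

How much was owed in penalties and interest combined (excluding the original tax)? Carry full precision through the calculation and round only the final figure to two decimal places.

€189.27

Late-payment penalty = 1% × €859.00 × 12 mo = €103.08
Interest (9.6%/yr ÷ 12 = 0.8%/month): €859.00 × ((1 + 0.008)^12 − 1) = €86.1909…
Penalties + interest = €103.0800 + €86.1909… = €189.27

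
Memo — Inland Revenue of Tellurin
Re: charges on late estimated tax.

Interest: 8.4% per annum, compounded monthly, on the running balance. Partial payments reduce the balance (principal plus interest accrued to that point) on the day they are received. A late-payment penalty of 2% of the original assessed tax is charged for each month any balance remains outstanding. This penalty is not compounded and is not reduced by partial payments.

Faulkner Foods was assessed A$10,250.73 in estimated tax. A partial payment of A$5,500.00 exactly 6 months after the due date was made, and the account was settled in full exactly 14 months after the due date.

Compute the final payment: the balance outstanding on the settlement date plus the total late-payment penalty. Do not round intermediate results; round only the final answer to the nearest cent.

Monthly rate = 8.4% ÷ 12 = 0.7%
Balance at month 6: A$10,250.7300 × (1 + 0.007)^6 = A$10,688.8656…
After A$5,500.00 payment: A$10,688.8656… − A$5,500.00 = A$5,188.8656…
Balance at month 14: A$5,188.8656… × (1 + 0.007)^8 = A$5,486.6618…
Penalty: 14 × 2% × A$10,250.73 = A$2,870.20…
Final settlement = outstanding balance + penalty = A$5,486.6618… + A$2,870.20… = A$8,356.87

A$8,356.87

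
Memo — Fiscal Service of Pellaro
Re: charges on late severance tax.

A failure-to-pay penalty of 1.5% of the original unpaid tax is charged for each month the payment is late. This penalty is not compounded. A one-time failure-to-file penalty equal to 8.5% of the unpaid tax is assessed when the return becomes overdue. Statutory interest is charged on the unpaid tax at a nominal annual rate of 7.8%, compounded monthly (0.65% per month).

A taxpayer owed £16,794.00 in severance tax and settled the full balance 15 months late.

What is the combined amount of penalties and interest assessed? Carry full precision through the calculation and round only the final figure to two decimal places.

£6,920.20

Failure-to-file penalty: 8.5% × £16,794.00 = £1,427.49
Failure-to-pay penalty = 1.5% × £16,794.00 × 15 mo = £3,778.65
Interest: £16,794.00 × ((1 + 0.0065)^15 − 1) = £16,794.00 × 0.1020637… = £1,714.0574…
Penalties + interest = £5,206.1400 + £1,714.0574… = £6,920.20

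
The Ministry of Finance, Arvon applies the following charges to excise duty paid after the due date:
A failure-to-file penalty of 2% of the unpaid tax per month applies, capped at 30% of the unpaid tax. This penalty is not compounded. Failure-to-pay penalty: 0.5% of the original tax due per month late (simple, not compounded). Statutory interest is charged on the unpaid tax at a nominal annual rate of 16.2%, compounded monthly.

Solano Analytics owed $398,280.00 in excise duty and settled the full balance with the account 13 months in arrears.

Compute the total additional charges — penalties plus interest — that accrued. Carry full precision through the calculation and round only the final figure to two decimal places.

Failure-to-file: 13 × 2% × $398,280.00 = $103,552.80 (under the 30% cap)
Failure-to-pay penalty: 13 × 0.5% × $398,280.00 = $25,888.20
Interest (16.2%/yr ÷ 12 = 1.35%/month): $398,280.00 × ((1 + 0.0135)^13 − 1) = $75,849.8386…
Penalties + interest = $129,441.0000 + $75,849.8386… = $205,290.84

$205,290.84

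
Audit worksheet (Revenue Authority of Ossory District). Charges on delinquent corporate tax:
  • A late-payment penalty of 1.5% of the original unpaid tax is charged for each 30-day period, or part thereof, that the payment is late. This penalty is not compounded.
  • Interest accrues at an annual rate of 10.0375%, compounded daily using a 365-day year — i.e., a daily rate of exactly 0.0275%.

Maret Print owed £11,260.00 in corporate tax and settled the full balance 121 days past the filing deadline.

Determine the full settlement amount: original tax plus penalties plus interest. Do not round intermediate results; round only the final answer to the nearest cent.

£12,485.43

Penalty periods: ⌈121/30⌉ = 5; penalty = 5 × 1.5% × £11,260.00 = £844.50
Interest: £11,260.00 × ((1 + 0.000275)^121 − 1) = £11,260.00 × 0.03383008… = £380.9266…
Total = £11,260.00 + £844.5000 + £380.9266… = £12,485.43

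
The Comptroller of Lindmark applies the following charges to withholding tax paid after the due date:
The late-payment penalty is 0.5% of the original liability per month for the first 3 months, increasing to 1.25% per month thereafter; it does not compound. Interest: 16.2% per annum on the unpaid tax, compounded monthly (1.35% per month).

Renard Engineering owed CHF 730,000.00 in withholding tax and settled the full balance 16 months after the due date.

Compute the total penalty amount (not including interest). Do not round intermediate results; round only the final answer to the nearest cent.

CHF 129,575.00

Penalty, months 1–3: 3 × 0.5% × CHF 730,000.00 = CHF 10,950.00
Penalty, months 4–16: 13 × 1.25% × CHF 730,000.00 = CHF 118,625.00
Total penalty = CHF 10,950.00 + CHF 118,625.00 = CHF 129,575.00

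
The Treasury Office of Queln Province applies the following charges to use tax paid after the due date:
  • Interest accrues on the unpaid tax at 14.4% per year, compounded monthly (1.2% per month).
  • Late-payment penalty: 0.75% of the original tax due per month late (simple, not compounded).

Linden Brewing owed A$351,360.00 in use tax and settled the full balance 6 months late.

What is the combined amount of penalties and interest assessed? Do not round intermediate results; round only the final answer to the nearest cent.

Late-payment penalty = 0.75% × A$351,360.00 × 6 mo = A$15,811.20
Interest: A$351,360.00 × ((1 + 0.012)^6 − 1) = A$351,360.00 × 0.0741949… = A$26,069.1104…
Penalties + interest = A$15,811.2000 + A$26,069.1104… = A$41,880.31

A$41,880.31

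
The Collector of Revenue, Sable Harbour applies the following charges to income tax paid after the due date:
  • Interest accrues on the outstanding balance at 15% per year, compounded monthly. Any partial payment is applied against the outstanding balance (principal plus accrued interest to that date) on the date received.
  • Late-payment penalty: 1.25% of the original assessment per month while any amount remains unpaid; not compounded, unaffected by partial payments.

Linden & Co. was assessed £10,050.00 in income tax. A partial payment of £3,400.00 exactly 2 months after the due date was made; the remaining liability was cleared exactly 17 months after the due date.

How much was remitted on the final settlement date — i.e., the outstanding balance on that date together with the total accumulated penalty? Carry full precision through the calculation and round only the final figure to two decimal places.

Monthly rate = 15% ÷ 12 = 1.25%
Balance at month 2: £10,050.0000 × (1 + 0.0125)^2 = £10,302.8203…
After £3,400.00 payment: £10,302.8203… − £3,400.00 = £6,902.8203…
Balance at month 17: £6,902.8203… × (1 + 0.0125)^15 = £8,316.7194…
Penalty: 17 × 1.25% × £10,050.00 = £2,135.63…
Final settlement = outstanding balance + penalty = £8,316.7194… + £2,135.63… = £10,452.34

£10,452.34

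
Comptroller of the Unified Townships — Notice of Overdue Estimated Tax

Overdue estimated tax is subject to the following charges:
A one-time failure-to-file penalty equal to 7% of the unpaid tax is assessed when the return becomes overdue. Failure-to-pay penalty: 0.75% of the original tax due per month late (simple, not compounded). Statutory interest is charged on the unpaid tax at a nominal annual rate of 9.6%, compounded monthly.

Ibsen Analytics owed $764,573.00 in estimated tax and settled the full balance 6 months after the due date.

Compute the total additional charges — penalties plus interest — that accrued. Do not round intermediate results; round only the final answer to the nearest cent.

$125,367.27

Failure-to-file penalty: 7% × $764,573.00 = $53,520.11
Failure-to-pay penalty = 0.75% × $764,573.00 × 6 mo = $34,405.79…
Interest (9.6%/yr ÷ 12 = 0.8%/month): $764,573.00 × ((1 + 0.008)^6 − 1) = $37,441.3704…
Penalties + interest = $87,925.8950 + $37,441.3704… = $125,367.27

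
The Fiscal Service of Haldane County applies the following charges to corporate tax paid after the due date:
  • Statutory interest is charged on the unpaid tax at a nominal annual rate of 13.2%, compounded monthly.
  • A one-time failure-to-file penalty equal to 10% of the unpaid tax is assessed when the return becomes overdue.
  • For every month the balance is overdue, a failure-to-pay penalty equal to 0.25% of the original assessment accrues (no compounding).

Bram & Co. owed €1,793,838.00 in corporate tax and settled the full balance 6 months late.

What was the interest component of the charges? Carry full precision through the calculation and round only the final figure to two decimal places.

Interest (13.2%/yr ÷ 12 = 1.1%/month): €1,793,838.00 × ((1 + 0.011)^6 − 1) = €121,697.2716…

€121,697.27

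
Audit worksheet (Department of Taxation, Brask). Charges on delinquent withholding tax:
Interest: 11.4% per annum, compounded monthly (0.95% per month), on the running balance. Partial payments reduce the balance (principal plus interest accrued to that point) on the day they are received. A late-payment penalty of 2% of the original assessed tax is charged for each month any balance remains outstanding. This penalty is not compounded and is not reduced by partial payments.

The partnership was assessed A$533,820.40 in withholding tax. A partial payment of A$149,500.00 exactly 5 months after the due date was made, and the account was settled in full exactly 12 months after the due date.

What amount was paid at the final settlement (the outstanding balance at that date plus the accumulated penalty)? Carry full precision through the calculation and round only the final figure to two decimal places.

Balance at month 5: A$533,820.4000 × (1 + 0.0095)^5 = A$559,663.2405…
After A$149,500.00 payment: A$559,663.2405… − A$149,500.00 = A$410,163.2405…
Balance at month 12: A$410,163.2405… × (1 + 0.0095)^7 = A$438,228.8837…
Penalty: 12 × 2% × A$533,820.40 = A$128,116.90…
Final settlement = outstanding balance + penalty = A$438,228.8837… + A$128,116.90… = A$566,345.78

A$566,345.78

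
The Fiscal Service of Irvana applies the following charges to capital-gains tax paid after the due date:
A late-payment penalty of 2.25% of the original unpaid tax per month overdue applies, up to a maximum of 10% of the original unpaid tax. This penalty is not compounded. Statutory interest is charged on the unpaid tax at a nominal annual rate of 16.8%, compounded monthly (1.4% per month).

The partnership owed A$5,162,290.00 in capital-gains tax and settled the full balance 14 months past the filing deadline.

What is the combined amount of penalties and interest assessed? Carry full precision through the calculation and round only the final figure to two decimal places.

Penalty (uncapped): 14 × 2.25% × A$5,162,290.00 = A$1,626,121.35; cap = 10% × A$5,162,290.00 = A$516,229.00 → penalty = A$516,229.00
Interest: A$5,162,290.00 × ((1 + 0.014)^14 − 1) = A$5,162,290.00 × 0.2148744… = A$1,109,243.8121…
Penalties + interest = A$516,229.0000 + A$1,109,243.8121… = A$1,625,472.81

A$1,625,472.81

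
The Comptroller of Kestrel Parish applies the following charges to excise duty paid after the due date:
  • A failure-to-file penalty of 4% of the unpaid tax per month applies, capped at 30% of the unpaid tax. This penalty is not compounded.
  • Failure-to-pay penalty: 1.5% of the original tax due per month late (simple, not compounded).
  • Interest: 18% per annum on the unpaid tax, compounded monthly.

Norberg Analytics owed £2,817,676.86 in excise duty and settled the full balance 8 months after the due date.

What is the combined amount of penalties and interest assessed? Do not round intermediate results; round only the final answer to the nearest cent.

Failure-to-file: 8 × 4% × £2,817,676.86 = £901,656.60…, capped at 30% × £2,817,676.86 = £845,303.06…
Failure-to-pay penalty = 1.5% × £2,817,676.86 × 8 mo = £338,121.22…
Interest (18%/yr ÷ 12 = 1.5%/month): £2,817,676.86 × ((1 + 0.015)^8 − 1) = £356,415.2342…
Penalties + interest = £1,183,424.2812 + £356,415.2342… = £1,539,839.52

£1,539,839.52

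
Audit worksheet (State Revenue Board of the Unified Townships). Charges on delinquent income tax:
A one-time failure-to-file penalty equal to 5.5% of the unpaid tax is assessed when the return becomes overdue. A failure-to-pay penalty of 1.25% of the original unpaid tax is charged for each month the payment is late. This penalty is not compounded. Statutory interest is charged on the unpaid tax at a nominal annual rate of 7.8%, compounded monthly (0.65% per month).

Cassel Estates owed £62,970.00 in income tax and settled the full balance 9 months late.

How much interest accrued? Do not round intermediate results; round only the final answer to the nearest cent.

£3,780.99

Interest: £62,970.00 × ((1 + 0.0065)^9 − 1) = £62,970.00 × 0.0600443… = £3,780.9892…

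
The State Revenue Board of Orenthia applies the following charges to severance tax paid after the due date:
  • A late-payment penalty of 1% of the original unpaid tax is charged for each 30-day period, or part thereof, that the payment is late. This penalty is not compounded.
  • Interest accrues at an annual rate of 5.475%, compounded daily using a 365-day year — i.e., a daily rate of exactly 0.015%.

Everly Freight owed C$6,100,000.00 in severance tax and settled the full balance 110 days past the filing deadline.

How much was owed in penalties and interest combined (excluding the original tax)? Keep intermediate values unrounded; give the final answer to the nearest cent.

Penalty periods: ⌈110/30⌉ = 4; penalty = 4 × 1% × C$6,100,000.00 = C$244,000.00
Interest: C$6,100,000.00 × ((1 + 0.00015)^110 − 1) = C$6,100,000.00 × 0.01663562… = C$101,477.2748…
Penalties + interest = C$244,000.0000 + C$101,477.2748… = C$345,477.27

C$345,477.27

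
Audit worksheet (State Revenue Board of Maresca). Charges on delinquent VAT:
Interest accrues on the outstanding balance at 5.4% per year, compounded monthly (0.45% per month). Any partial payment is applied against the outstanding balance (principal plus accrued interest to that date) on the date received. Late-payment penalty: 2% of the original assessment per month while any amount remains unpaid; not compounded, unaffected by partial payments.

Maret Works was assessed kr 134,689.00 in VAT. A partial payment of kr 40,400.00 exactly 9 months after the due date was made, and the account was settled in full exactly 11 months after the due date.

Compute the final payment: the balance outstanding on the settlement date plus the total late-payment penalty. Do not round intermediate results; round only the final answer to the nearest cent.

kr 130,375.32

Balance at month 9: kr 134,689.0000 × (1 + 0.0045)^9 = kr 140,243.1307…
After kr 40,400.00 payment: kr 140,243.1307… − kr 40,400.00 = kr 99,843.1307…
Balance at month 11: kr 99,843.1307… × (1 + 0.0045)^2 = kr 100,743.7407…
Penalty: 11 × 2% × kr 134,689.00 = kr 29,631.58
Final settlement = outstanding balance + penalty = kr 100,743.7407… + kr 29,631.58 = kr 130,375.32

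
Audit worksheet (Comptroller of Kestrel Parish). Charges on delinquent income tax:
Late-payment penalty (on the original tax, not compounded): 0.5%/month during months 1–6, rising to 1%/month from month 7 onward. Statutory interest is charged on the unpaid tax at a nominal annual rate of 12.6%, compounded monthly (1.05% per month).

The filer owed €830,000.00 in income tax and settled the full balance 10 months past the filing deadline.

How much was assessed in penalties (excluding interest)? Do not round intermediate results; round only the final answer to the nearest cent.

€58,100.00

Penalty, months 1–6: 6 × 0.5% × €830,000.00 = €24,900.00
Penalty, months 7–10: 4 × 1% × €830,000.00 = €33,200.00
Total penalty = €24,900.00 + €33,200.00 = €58,100.00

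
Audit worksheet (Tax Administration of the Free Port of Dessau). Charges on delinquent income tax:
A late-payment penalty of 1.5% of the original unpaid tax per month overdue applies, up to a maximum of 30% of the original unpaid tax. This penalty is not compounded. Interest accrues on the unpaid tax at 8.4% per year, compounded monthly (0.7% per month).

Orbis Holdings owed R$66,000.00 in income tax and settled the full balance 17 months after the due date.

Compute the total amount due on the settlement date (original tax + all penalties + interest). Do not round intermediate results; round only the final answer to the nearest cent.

R$91,139.60

Penalty: 17 × 1.5% × R$66,000.00 = R$16,830.00 (below the 30% cap of R$19,800.00)
Interest: R$66,000.00 × ((1 + 0.007)^17 − 1) = R$66,000.00 × 0.1259031… = R$8,309.6020…
Total = R$66,000.00 + R$16,830.0000 + R$8,309.6020… = R$91,139.60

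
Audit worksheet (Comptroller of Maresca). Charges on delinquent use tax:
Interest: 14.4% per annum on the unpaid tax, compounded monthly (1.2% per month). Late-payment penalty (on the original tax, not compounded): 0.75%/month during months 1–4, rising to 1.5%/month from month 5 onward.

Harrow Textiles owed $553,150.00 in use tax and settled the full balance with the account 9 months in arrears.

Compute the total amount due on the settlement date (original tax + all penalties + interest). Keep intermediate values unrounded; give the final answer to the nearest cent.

$673,920.23

Penalty, months 1–4: 4 × 0.75% × $553,150.00 = $16,594.50
Penalty, months 5–9: 5 × 1.5% × $553,150.00 = $41,486.25
Interest: $553,150.00 × ((1 + 0.012)^9 − 1) = $553,150.00 × 0.1133318… = $62,689.4831…
Total = $553,150.00 + $58,080.7500 + $62,689.4831… = $673,920.23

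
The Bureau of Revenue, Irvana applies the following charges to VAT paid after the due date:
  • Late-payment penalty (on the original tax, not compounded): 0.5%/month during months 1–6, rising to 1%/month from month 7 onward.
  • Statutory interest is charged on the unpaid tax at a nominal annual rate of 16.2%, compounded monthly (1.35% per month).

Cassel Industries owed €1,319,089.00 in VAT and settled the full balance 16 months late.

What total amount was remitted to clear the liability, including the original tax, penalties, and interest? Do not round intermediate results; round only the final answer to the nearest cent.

Penalty, months 1–6: 6 × 0.5% × €1,319,089.00 = €39,572.67
Penalty, months 7–16: 10 × 1% × €1,319,089.00 = €131,908.90
Interest: €1,319,089.00 × ((1 + 0.0135)^16 − 1) = €1,319,089.00 × 0.2393103… = €315,671.5440…
Total = €1,319,089.00 + €171,481.5700 + €315,671.5440… = €1,806,242.11

€1,806,242.11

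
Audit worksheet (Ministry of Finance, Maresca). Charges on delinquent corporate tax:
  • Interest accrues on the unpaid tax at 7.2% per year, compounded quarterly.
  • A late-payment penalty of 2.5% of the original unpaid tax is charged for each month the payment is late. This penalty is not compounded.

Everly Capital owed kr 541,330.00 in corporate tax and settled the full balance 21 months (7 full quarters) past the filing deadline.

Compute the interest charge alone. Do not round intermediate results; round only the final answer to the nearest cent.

kr 72,003.30

Interest (7.2%/yr ÷ 4 = 1.8%/quarter): kr 541,330.00 × ((1 + 0.018)^7 − 1) = kr 72,003.2961…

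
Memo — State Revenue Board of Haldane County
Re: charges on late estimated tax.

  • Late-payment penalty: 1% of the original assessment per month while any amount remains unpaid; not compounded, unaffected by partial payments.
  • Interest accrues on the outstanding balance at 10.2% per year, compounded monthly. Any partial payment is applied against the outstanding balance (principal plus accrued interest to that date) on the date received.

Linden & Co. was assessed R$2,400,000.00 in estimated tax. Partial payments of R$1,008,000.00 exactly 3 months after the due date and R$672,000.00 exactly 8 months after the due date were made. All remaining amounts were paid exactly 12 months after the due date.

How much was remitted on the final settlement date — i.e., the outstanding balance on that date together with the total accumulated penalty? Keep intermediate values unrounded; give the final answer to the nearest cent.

R$1,161,647.50

Monthly rate = 10.2% ÷ 12 = 0.85%
Balance at month 3: R$2,400,000.0000 × (1 + 0.0085)^3 = R$2,461,721.6739
After R$1,008,000.00 payment: R$2,461,721.6739 − R$1,008,000.00 = R$1,453,721.6739
Balance at month 8: R$1,453,721.6739 × (1 + 0.0085)^5 = R$1,516,564.1246…
After R$672,000.00 payment: R$1,516,564.1246… − R$672,000.00 = R$844,564.1246…
Balance at month 12: R$844,564.1246… × (1 + 0.0085)^4 = R$873,647.5025…
Penalty: 12 × 1% × R$2,400,000.00 = R$288,000.00
Final settlement = outstanding balance + penalty = R$873,647.5025… + R$288,000.00 = R$1,161,647.50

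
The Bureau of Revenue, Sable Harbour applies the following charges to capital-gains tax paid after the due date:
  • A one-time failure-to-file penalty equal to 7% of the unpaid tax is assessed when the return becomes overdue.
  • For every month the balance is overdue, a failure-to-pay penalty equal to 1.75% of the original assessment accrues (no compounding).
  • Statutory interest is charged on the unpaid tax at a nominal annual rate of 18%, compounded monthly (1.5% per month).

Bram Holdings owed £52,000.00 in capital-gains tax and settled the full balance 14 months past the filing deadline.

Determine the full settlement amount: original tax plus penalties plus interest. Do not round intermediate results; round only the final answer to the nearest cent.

Failure-to-file penalty: 7% × £52,000.00 = £3,640.00
Failure-to-pay penalty: 14 × 1.75% × £52,000.00 = £12,740.00
Interest: £52,000.00 × ((1 + 0.015)^14 − 1) = £52,000.00 × 0.2317557… = £12,051.2980…
Total = £52,000.00 + £16,380.0000 + £12,051.2980… = £80,431.30

£80,431.30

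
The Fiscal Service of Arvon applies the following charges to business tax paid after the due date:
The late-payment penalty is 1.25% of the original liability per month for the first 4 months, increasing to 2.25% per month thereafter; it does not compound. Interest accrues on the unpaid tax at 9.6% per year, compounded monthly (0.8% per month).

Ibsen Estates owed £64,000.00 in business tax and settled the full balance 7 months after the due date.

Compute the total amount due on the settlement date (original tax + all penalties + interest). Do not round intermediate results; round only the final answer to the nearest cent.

£75,191.17

Penalty, months 1–4: 4 × 1.25% × £64,000.00 = £3,200.00
Penalty, months 5–7: 3 × 2.25% × £64,000.00 = £4,320.00
Interest: £64,000.00 × ((1 + 0.008)^7 − 1) = £64,000.00 × 0.0573621… = £3,671.1721…
Total = £64,000.00 + £7,520.0000 + £3,671.1721… = £75,191.17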